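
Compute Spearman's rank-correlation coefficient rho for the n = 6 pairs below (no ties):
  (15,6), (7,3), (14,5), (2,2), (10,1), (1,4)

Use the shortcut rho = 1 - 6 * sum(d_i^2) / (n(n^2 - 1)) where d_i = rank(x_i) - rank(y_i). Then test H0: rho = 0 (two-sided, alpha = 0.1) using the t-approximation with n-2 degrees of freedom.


Step 1: Rank x and y separately (midranks; no ties here).
rank(x): 15->6, 7->3, 14->5, 2->2, 10->4, 1->1
rank(y): 6->6, 3->3, 5->5, 2->2, 1->1, 4->4
Step 2: d_i = R_x(i) - R_y(i); compute d_i^2.
  (6-6)^2=0, (3-3)^2=0, (5-5)^2=0, (2-2)^2=0, (4-1)^2=9, (1-4)^2=9
sum(d^2) = 18.
Step 3: rho = 1 - 6*18 / (6*(6^2 - 1)) = 1 - 108/210 = 0.485714.
Step 4: Under H0, t = rho * sqrt((n-2)/(1-rho^2)) = 1.1113 ~ t(4).
Step 5: Two-sided p-value from the t-distribution with 4 df = 0.328723.
Step 6: alpha = 0.1. fail to reject H0.

rho = 0.4857, p = 0.328723, fail to reject H0 at alpha = 0.1.


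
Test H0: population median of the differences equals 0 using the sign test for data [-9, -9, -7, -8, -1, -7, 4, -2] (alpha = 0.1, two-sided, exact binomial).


Step 1: Discard zero differences. Original n = 8; n_eff = number of nonzero differences = 8.
Nonzero differences (with sign): -9, -9, -7, -8, -1, -7, +4, -2
Step 2: Count signs: positive = 1, negative = 7.
Step 3: Under H0: P(positive) = 0.5, so the number of positives S ~ Bin(8, 0.5).
Step 4: Two-sided exact p-value = sum of Bin(8,0.5) probabilities at or below the observed probability = 0.070312.
Step 5: alpha = 0.1. reject H0.

n_eff = 8, pos = 1, neg = 7, p = 0.070312, reject H0.


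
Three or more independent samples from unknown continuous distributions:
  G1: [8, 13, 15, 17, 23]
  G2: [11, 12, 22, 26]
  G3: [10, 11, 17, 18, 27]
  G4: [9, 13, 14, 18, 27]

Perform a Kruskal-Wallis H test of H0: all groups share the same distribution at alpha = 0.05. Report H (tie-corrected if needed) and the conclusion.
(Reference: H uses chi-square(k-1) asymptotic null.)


Step 1: Combine all N = 19 observations and assign midranks.
sorted (value, group, rank): (8,G1,1), (9,G4,2), (10,G3,3), (11,G2,4.5), (11,G3,4.5), (12,G2,6), (13,G1,7.5), (13,G4,7.5), (14,G4,9), (15,G1,10), (17,G1,11.5), (17,G3,11.5), (18,G3,13.5), (18,G4,13.5), (22,G2,15), (23,G1,16), (26,G2,17), (27,G3,18.5), (27,G4,18.5)
Step 2: Sum ranks within each group.
R_1 = 46 (n_1 = 5)
R_2 = 42.5 (n_2 = 4)
R_3 = 51 (n_3 = 5)
R_4 = 50.5 (n_4 = 5)
Step 3: H = 12/(N(N+1)) * sum(R_i^2/n_i) - 3(N+1)
     = 12/(19*20) * (46^2/5 + 42.5^2/4 + 51^2/5 + 50.5^2/5) - 3*20
     = 0.031579 * 1905.01 - 60
     = 0.158289.
Step 4: Ties present; correction factor C = 1 - 30/(19^3 - 19) = 0.995614. Corrected H = 0.158289 / 0.995614 = 0.158987.
Step 5: Under H0, H ~ chi^2(3); p-value = 0.983922.
Step 6: alpha = 0.05. fail to reject H0.

H = 0.1590, df = 3, p = 0.983922, fail to reject H0.


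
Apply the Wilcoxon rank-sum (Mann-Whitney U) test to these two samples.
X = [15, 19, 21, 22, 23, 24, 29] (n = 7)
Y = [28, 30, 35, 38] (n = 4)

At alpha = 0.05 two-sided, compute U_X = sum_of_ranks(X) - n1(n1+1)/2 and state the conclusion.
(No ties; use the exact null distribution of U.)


Step 1: Combine and sort all 11 observations; assign midranks.
sorted (value, group): (15,X), (19,X), (21,X), (22,X), (23,X), (24,X), (28,Y), (29,X), (30,Y), (35,Y), (38,Y)
ranks: 15->1, 19->2, 21->3, 22->4, 23->5, 24->6, 28->7, 29->8, 30->9, 35->10, 38->11
Step 2: Rank sum for X: R1 = 1 + 2 + 3 + 4 + 5 + 6 + 8 = 29.
Step 3: U_X = R1 - n1(n1+1)/2 = 29 - 7*8/2 = 29 - 28 = 1.
       U_Y = n1*n2 - U_X = 28 - 1 = 27.
Step 4: No ties, so the exact null distribution of U (based on enumerating the C(11,7) = 330 equally likely rank assignments) gives the two-sided p-value.
Step 5: p-value = 0.012121; compare to alpha = 0.05. reject H0.

U_X = 1, p = 0.012121, reject H0 at alpha = 0.05.


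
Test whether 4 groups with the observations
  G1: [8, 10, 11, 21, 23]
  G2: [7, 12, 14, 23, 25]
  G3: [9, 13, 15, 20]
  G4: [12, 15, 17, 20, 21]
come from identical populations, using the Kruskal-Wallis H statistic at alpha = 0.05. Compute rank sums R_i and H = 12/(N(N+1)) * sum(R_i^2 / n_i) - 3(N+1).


Step 1: Combine all N = 19 observations and assign midranks.
sorted (value, group, rank): (7,G2,1), (8,G1,2), (9,G3,3), (10,G1,4), (11,G1,5), (12,G2,6.5), (12,G4,6.5), (13,G3,8), (14,G2,9), (15,G3,10.5), (15,G4,10.5), (17,G4,12), (20,G3,13.5), (20,G4,13.5), (21,G1,15.5), (21,G4,15.5), (23,G1,17.5), (23,G2,17.5), (25,G2,19)
Step 2: Sum ranks within each group.
R_1 = 44 (n_1 = 5)
R_2 = 53 (n_2 = 5)
R_3 = 35 (n_3 = 4)
R_4 = 58 (n_4 = 5)
Step 3: H = 12/(N(N+1)) * sum(R_i^2/n_i) - 3(N+1)
     = 12/(19*20) * (44^2/5 + 53^2/5 + 35^2/4 + 58^2/5) - 3*20
     = 0.031579 * 1928.05 - 60
     = 0.885789.
Step 4: Ties present; correction factor C = 1 - 30/(19^3 - 19) = 0.995614. Corrected H = 0.885789 / 0.995614 = 0.889692.
Step 5: Under H0, H ~ chi^2(3); p-value = 0.827915.
Step 6: alpha = 0.05. fail to reject H0.

H = 0.8897, df = 3, p = 0.827915, fail to reject H0.


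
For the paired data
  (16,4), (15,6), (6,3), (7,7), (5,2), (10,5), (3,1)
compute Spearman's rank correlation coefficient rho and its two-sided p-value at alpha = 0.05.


Step 1: Rank x and y separately (midranks; no ties here).
rank(x): 16->7, 15->6, 6->3, 7->4, 5->2, 10->5, 3->1
rank(y): 4->4, 6->6, 3->3, 7->7, 2->2, 5->5, 1->1
Step 2: d_i = R_x(i) - R_y(i); compute d_i^2.
  (7-4)^2=9, (6-6)^2=0, (3-3)^2=0, (4-7)^2=9, (2-2)^2=0, (5-5)^2=0, (1-1)^2=0
sum(d^2) = 18.
Step 3: rho = 1 - 6*18 / (7*(7^2 - 1)) = 1 - 108/336 = 0.678571.
Step 4: Under H0, t = rho * sqrt((n-2)/(1-rho^2)) = 2.0657 ~ t(5).
Step 5: Two-sided p-value from the t-distribution with 5 df = 0.093750.
Step 6: alpha = 0.05. fail to reject H0.

rho = 0.6786, p = 0.093750, fail to reject H0 at alpha = 0.05.


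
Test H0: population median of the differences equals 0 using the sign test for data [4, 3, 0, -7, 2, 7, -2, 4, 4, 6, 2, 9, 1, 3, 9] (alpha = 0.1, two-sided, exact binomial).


Step 1: Discard zero differences. Original n = 15; n_eff = number of nonzero differences = 14.
Nonzero differences (with sign): +4, +3, -7, +2, +7, -2, +4, +4, +6, +2, +9, +1, +3, +9
Step 2: Count signs: positive = 12, negative = 2.
Step 3: Under H0: P(positive) = 0.5, so the number of positives S ~ Bin(14, 0.5).
Step 4: Two-sided exact p-value = sum of Bin(14,0.5) probabilities at or below the observed probability = 0.012939.
Step 5: alpha = 0.1. reject H0.

n_eff = 14, pos = 12, neg = 2, p = 0.012939, reject H0.


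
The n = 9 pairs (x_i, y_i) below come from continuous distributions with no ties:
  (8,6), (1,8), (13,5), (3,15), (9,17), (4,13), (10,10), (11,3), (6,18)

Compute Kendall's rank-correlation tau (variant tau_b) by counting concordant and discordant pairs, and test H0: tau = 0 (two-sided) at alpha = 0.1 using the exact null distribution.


Step 1: Enumerate the 36 unordered pairs (i,j) with i<j and classify each by sign(x_j-x_i) * sign(y_j-y_i).
  (1,2):dx=-7,dy=+2->D; (1,3):dx=+5,dy=-1->D; (1,4):dx=-5,dy=+9->D; (1,5):dx=+1,dy=+11->C
  (1,6):dx=-4,dy=+7->D; (1,7):dx=+2,dy=+4->C; (1,8):dx=+3,dy=-3->D; (1,9):dx=-2,dy=+12->D
  (2,3):dx=+12,dy=-3->D; (2,4):dx=+2,dy=+7->C; (2,5):dx=+8,dy=+9->C; (2,6):dx=+3,dy=+5->C
  (2,7):dx=+9,dy=+2->C; (2,8):dx=+10,dy=-5->D; (2,9):dx=+5,dy=+10->C; (3,4):dx=-10,dy=+10->D
  (3,5):dx=-4,dy=+12->D; (3,6):dx=-9,dy=+8->D; (3,7):dx=-3,dy=+5->D; (3,8):dx=-2,dy=-2->C
  (3,9):dx=-7,dy=+13->D; (4,5):dx=+6,dy=+2->C; (4,6):dx=+1,dy=-2->D; (4,7):dx=+7,dy=-5->D
  (4,8):dx=+8,dy=-12->D; (4,9):dx=+3,dy=+3->C; (5,6):dx=-5,dy=-4->C; (5,7):dx=+1,dy=-7->D
  (5,8):dx=+2,dy=-14->D; (5,9):dx=-3,dy=+1->D; (6,7):dx=+6,dy=-3->D; (6,8):dx=+7,dy=-10->D
  (6,9):dx=+2,dy=+5->C; (7,8):dx=+1,dy=-7->D; (7,9):dx=-4,dy=+8->D; (8,9):dx=-5,dy=+15->D
Step 2: C = 12, D = 24, total pairs = 36.
Step 3: tau = (C - D)/(n(n-1)/2) = (12 - 24)/36 = -0.333333.
Step 4: Exact two-sided p-value (enumerate n! = 362880 permutations of y under H0): p = 0.259518.
Step 5: alpha = 0.1. fail to reject H0.

tau_b = -0.3333 (C=12, D=24), p = 0.259518, fail to reject H0.


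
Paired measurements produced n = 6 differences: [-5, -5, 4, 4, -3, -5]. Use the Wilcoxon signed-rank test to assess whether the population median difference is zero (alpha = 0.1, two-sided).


Step 1: Drop any zero differences (none here) and take |d_i|.
|d| = [5, 5, 4, 4, 3, 5]
Step 2: Midrank |d_i| (ties get averaged ranks).
ranks: |5|->5, |5|->5, |4|->2.5, |4|->2.5, |3|->1, |5|->5
Step 3: Attach original signs; sum ranks with positive sign and with negative sign.
W+ = 2.5 + 2.5 = 5
W- = 5 + 5 + 1 + 5 = 16
(Check: W+ + W- = 21 should equal n(n+1)/2 = 21.)
Step 4: Test statistic W = min(W+, W-) = 5.
Step 5: Ties in |d|, so use the tie-corrected normal approximation.
        E[W] = n(n+1)/4 = 6*7/4 = 10.5.
        Tie groups: |d|=4 (t=2), |d|=5 (t=3); sum(t^3 - t) = 30.
        Var[W] = n(n+1)(2n+1)/24 - sum(t^3-t)/48 = 546/24 - 30/48 = 22.125.
        z = (W - E[W]) / sqrt(Var[W]) = (5 - 10.5) / 4.7037 = -1.1693.
        Two-sided p = 2*Phi(z) = 0.242288.
Step 6: alpha = 0.1. fail to reject H0.

W+ = 5, W- = 16, W = min = 5, p = 0.242288, fail to reject H0.


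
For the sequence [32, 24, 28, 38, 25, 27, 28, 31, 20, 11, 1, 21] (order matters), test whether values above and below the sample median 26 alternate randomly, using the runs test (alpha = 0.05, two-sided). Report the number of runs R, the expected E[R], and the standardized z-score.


Step 1: Compute median = 26; label A = above, B = below.
Labels in order: ABAABAAABBBB  (n_A = 6, n_B = 6)
Step 2: Count runs R = 6.
Step 3: Under H0 (random ordering), E[R] = 2*n_A*n_B/(n_A+n_B) + 1 = 2*6*6/12 + 1 = 7.0000.
        Var[R] = 2*n_A*n_B*(2*n_A*n_B - n_A - n_B) / ((n_A+n_B)^2 * (n_A+n_B-1)) = 4320/1584 = 2.7273.
        SD[R] = 1.6514.
Step 4: Continuity-corrected z = (R + 0.5 - E[R]) / SD[R] = (6 + 0.5 - 7.0000) / 1.6514 = -0.3028.
Step 5: Two-sided p-value via normal approximation = 2*(1 - Phi(|z|)) = 0.762069.
Step 6: alpha = 0.05. fail to reject H0.

R = 6, z = -0.3028, p = 0.762069, fail to reject H0.


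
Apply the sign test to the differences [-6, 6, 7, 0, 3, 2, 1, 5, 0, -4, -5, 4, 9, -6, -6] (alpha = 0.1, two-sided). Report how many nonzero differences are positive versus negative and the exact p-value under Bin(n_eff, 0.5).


Step 1: Discard zero differences. Original n = 15; n_eff = number of nonzero differences = 13.
Nonzero differences (with sign): -6, +6, +7, +3, +2, +1, +5, -4, -5, +4, +9, -6, -6
Step 2: Count signs: positive = 8, negative = 5.
Step 3: Under H0: P(positive) = 0.5, so the number of positives S ~ Bin(13, 0.5).
Step 4: Two-sided exact p-value = sum of Bin(13,0.5) probabilities at or below the observed probability = 0.581055.
Step 5: alpha = 0.1. fail to reject H0.

n_eff = 13, pos = 8, neg = 5, p = 0.581055, fail to reject H0.


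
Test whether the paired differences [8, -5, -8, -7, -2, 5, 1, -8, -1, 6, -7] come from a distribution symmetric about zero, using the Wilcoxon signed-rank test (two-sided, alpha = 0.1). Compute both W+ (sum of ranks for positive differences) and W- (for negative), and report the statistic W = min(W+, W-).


Step 1: Drop any zero differences (none here) and take |d_i|.
|d| = [8, 5, 8, 7, 2, 5, 1, 8, 1, 6, 7]
Step 2: Midrank |d_i| (ties get averaged ranks).
ranks: |8|->10, |5|->4.5, |8|->10, |7|->7.5, |2|->3, |5|->4.5, |1|->1.5, |8|->10, |1|->1.5, |6|->6, |7|->7.5
Step 3: Attach original signs; sum ranks with positive sign and with negative sign.
W+ = 10 + 4.5 + 1.5 + 6 = 22
W- = 4.5 + 10 + 7.5 + 3 + 10 + 1.5 + 7.5 = 44
(Check: W+ + W- = 66 should equal n(n+1)/2 = 66.)
Step 4: Test statistic W = min(W+, W-) = 22.
Step 5: Ties in |d|, so use the tie-corrected normal approximation.
        E[W] = n(n+1)/4 = 11*12/4 = 33.
        Tie groups: |d|=1 (t=2), |d|=5 (t=2), |d|=7 (t=2), |d|=8 (t=3); sum(t^3 - t) = 42.
        Var[W] = n(n+1)(2n+1)/24 - sum(t^3-t)/48 = 3036/24 - 42/48 = 125.625.
        z = (W - E[W]) / sqrt(Var[W]) = (22 - 33) / 11.2083 = -0.9814.
        Two-sided p = 2*Phi(z) = 0.326386.
Step 6: alpha = 0.1. fail to reject H0.

W+ = 22, W- = 44, W = min = 22, p = 0.326386, fail to reject H0.


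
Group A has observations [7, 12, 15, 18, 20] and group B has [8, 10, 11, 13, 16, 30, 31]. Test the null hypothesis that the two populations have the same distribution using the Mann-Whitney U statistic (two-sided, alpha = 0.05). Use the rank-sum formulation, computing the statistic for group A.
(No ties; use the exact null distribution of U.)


Step 1: Combine and sort all 12 observations; assign midranks.
sorted (value, group): (7,X), (8,Y), (10,Y), (11,Y), (12,X), (13,Y), (15,X), (16,Y), (18,X), (20,X), (30,Y), (31,Y)
ranks: 7->1, 8->2, 10->3, 11->4, 12->5, 13->6, 15->7, 16->8, 18->9, 20->10, 30->11, 31->12
Step 2: Rank sum for X: R1 = 1 + 5 + 7 + 9 + 10 = 32.
Step 3: U_X = R1 - n1(n1+1)/2 = 32 - 5*6/2 = 32 - 15 = 17.
       U_Y = n1*n2 - U_X = 35 - 17 = 18.
Step 4: No ties, so the exact null distribution of U (based on enumerating the C(12,5) = 792 equally likely rank assignments) gives the two-sided p-value.
Step 5: p-value = 1.000000; compare to alpha = 0.05. fail to reject H0.

U_X = 17, p = 1.000000, fail to reject H0 at alpha = 0.05.


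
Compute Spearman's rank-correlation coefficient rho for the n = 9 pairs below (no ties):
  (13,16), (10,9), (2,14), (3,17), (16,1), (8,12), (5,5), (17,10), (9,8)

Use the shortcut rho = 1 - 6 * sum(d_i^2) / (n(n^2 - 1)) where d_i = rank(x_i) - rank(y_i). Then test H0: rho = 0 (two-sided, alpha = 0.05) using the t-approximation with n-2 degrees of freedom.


Step 1: Rank x and y separately (midranks; no ties here).
rank(x): 13->7, 10->6, 2->1, 3->2, 16->8, 8->4, 5->3, 17->9, 9->5
rank(y): 16->8, 9->4, 14->7, 17->9, 1->1, 12->6, 5->2, 10->5, 8->3
Step 2: d_i = R_x(i) - R_y(i); compute d_i^2.
  (7-8)^2=1, (6-4)^2=4, (1-7)^2=36, (2-9)^2=49, (8-1)^2=49, (4-6)^2=4, (3-2)^2=1, (9-5)^2=16, (5-3)^2=4
sum(d^2) = 164.
Step 3: rho = 1 - 6*164 / (9*(9^2 - 1)) = 1 - 984/720 = -0.366667.
Step 4: Under H0, t = rho * sqrt((n-2)/(1-rho^2)) = -1.0427 ~ t(7).
Step 5: Two-sided p-value from the t-distribution with 7 df = 0.331740.
Step 6: alpha = 0.05. fail to reject H0.

rho = -0.3667, p = 0.331740, fail to reject H0 at alpha = 0.05.


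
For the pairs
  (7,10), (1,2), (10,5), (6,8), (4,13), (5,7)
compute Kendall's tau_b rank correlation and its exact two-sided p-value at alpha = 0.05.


Step 1: Enumerate the 15 unordered pairs (i,j) with i<j and classify each by sign(x_j-x_i) * sign(y_j-y_i).
  (1,2):dx=-6,dy=-8->C; (1,3):dx=+3,dy=-5->D; (1,4):dx=-1,dy=-2->C; (1,5):dx=-3,dy=+3->D
  (1,6):dx=-2,dy=-3->C; (2,3):dx=+9,dy=+3->C; (2,4):dx=+5,dy=+6->C; (2,5):dx=+3,dy=+11->C
  (2,6):dx=+4,dy=+5->C; (3,4):dx=-4,dy=+3->D; (3,5):dx=-6,dy=+8->D; (3,6):dx=-5,dy=+2->D
  (4,5):dx=-2,dy=+5->D; (4,6):dx=-1,dy=-1->C; (5,6):dx=+1,dy=-6->D
Step 2: C = 8, D = 7, total pairs = 15.
Step 3: tau = (C - D)/(n(n-1)/2) = (8 - 7)/15 = 0.066667.
Step 4: Exact two-sided p-value (enumerate n! = 720 permutations of y under H0): p = 1.000000.
Step 5: alpha = 0.05. fail to reject H0.

tau_b = 0.0667 (C=8, D=7), p = 1.000000, fail to reject H0.


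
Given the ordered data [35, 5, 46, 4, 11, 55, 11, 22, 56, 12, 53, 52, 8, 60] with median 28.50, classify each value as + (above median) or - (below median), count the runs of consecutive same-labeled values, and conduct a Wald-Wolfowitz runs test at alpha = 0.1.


Step 1: Compute median = 28.50; label A = above, B = below.
Labels in order: ABABBABBABAABA  (n_A = 7, n_B = 7)
Step 2: Count runs R = 11.
Step 3: Under H0 (random ordering), E[R] = 2*n_A*n_B/(n_A+n_B) + 1 = 2*7*7/14 + 1 = 8.0000.
        Var[R] = 2*n_A*n_B*(2*n_A*n_B - n_A - n_B) / ((n_A+n_B)^2 * (n_A+n_B-1)) = 8232/2548 = 3.2308.
        SD[R] = 1.7974.
Step 4: Continuity-corrected z = (R - 0.5 - E[R]) / SD[R] = (11 - 0.5 - 8.0000) / 1.7974 = 1.3909.
Step 5: Two-sided p-value via normal approximation = 2*(1 - Phi(|z|)) = 0.164264.
Step 6: alpha = 0.1. fail to reject H0.

R = 11, z = 1.3909, p = 0.164264, fail to reject H0.


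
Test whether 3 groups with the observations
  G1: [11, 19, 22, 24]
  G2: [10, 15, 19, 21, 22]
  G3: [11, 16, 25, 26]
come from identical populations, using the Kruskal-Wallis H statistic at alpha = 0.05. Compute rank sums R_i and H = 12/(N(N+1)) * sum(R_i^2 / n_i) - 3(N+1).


Step 1: Combine all N = 13 observations and assign midranks.
sorted (value, group, rank): (10,G2,1), (11,G1,2.5), (11,G3,2.5), (15,G2,4), (16,G3,5), (19,G1,6.5), (19,G2,6.5), (21,G2,8), (22,G1,9.5), (22,G2,9.5), (24,G1,11), (25,G3,12), (26,G3,13)
Step 2: Sum ranks within each group.
R_1 = 29.5 (n_1 = 4)
R_2 = 29 (n_2 = 5)
R_3 = 32.5 (n_3 = 4)
Step 3: H = 12/(N(N+1)) * sum(R_i^2/n_i) - 3(N+1)
     = 12/(13*14) * (29.5^2/4 + 29^2/5 + 32.5^2/4) - 3*14
     = 0.065934 * 649.825 - 42
     = 0.845604.
Step 4: Ties present; correction factor C = 1 - 18/(13^3 - 13) = 0.991758. Corrected H = 0.845604 / 0.991758 = 0.852632.
Step 5: Under H0, H ~ chi^2(2); p-value = 0.652910.
Step 6: alpha = 0.05. fail to reject H0.

H = 0.8526, df = 2, p = 0.652910, fail to reject H0.


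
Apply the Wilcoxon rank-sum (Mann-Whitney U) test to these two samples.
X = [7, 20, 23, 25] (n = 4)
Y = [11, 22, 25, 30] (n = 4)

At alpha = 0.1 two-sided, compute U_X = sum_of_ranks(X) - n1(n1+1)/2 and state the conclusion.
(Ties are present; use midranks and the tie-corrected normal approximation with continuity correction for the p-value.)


Step 1: Combine and sort all 8 observations; assign midranks.
sorted (value, group): (7,X), (11,Y), (20,X), (22,Y), (23,X), (25,X), (25,Y), (30,Y)
ranks: 7->1, 11->2, 20->3, 22->4, 23->5, 25->6.5, 25->6.5, 30->8
Step 2: Rank sum for X: R1 = 1 + 3 + 5 + 6.5 = 15.5.
Step 3: U_X = R1 - n1(n1+1)/2 = 15.5 - 4*5/2 = 15.5 - 10 = 5.5.
       U_Y = n1*n2 - U_X = 16 - 5.5 = 10.5.
Step 4: Ties are present, so use the tie-corrected normal approximation (with continuity correction) for the p-value.
Step 5: p-value = 0.561363; compare to alpha = 0.1. fail to reject H0.

U_X = 5.5, p = 0.561363, fail to reject H0 at alpha = 0.1.


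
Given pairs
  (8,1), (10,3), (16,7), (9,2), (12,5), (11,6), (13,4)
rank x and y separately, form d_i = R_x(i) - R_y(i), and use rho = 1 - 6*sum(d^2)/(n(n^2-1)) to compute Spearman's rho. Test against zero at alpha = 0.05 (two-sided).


Step 1: Rank x and y separately (midranks; no ties here).
rank(x): 8->1, 10->3, 16->7, 9->2, 12->5, 11->4, 13->6
rank(y): 1->1, 3->3, 7->7, 2->2, 5->5, 6->6, 4->4
Step 2: d_i = R_x(i) - R_y(i); compute d_i^2.
  (1-1)^2=0, (3-3)^2=0, (7-7)^2=0, (2-2)^2=0, (5-5)^2=0, (4-6)^2=4, (6-4)^2=4
sum(d^2) = 8.
Step 3: rho = 1 - 6*8 / (7*(7^2 - 1)) = 1 - 48/336 = 0.857143.
Step 4: Under H0, t = rho * sqrt((n-2)/(1-rho^2)) = 3.7210 ~ t(5).
Step 5: Two-sided p-value from the t-distribution with 5 df = 0.013697.
Step 6: alpha = 0.05. reject H0.

rho = 0.8571, p = 0.013697, reject H0 at alpha = 0.05.


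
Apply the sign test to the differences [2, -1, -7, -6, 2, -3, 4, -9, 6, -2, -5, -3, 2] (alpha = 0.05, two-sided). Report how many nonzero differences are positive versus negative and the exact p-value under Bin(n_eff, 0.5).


Step 1: Discard zero differences. Original n = 13; n_eff = number of nonzero differences = 13.
Nonzero differences (with sign): +2, -1, -7, -6, +2, -3, +4, -9, +6, -2, -5, -3, +2
Step 2: Count signs: positive = 5, negative = 8.
Step 3: Under H0: P(positive) = 0.5, so the number of positives S ~ Bin(13, 0.5).
Step 4: Two-sided exact p-value = sum of Bin(13,0.5) probabilities at or below the observed probability = 0.581055.
Step 5: alpha = 0.05. fail to reject H0.

n_eff = 13, pos = 5, neg = 8, p = 0.581055, fail to reject H0.


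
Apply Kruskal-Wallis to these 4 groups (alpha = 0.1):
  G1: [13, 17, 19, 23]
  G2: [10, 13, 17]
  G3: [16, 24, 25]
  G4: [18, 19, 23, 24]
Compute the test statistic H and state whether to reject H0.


Step 1: Combine all N = 14 observations and assign midranks.
sorted (value, group, rank): (10,G2,1), (13,G1,2.5), (13,G2,2.5), (16,G3,4), (17,G1,5.5), (17,G2,5.5), (18,G4,7), (19,G1,8.5), (19,G4,8.5), (23,G1,10.5), (23,G4,10.5), (24,G3,12.5), (24,G4,12.5), (25,G3,14)
Step 2: Sum ranks within each group.
R_1 = 27 (n_1 = 4)
R_2 = 9 (n_2 = 3)
R_3 = 30.5 (n_3 = 3)
R_4 = 38.5 (n_4 = 4)
Step 3: H = 12/(N(N+1)) * sum(R_i^2/n_i) - 3(N+1)
     = 12/(14*15) * (27^2/4 + 9^2/3 + 30.5^2/3 + 38.5^2/4) - 3*15
     = 0.057143 * 889.896 - 45
     = 5.851190.
Step 4: Ties present; correction factor C = 1 - 30/(14^3 - 14) = 0.989011. Corrected H = 5.851190 / 0.989011 = 5.916204.
Step 5: Under H0, H ~ chi^2(3); p-value = 0.115759.
Step 6: alpha = 0.1. fail to reject H0.

H = 5.9162, df = 3, p = 0.115759, fail to reject H0.


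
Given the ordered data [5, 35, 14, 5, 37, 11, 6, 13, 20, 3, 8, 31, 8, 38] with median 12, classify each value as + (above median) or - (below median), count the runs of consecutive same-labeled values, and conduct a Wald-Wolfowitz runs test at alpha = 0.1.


Step 1: Compute median = 12; label A = above, B = below.
Labels in order: BAABABBAABBABA  (n_A = 7, n_B = 7)
Step 2: Count runs R = 10.
Step 3: Under H0 (random ordering), E[R] = 2*n_A*n_B/(n_A+n_B) + 1 = 2*7*7/14 + 1 = 8.0000.
        Var[R] = 2*n_A*n_B*(2*n_A*n_B - n_A - n_B) / ((n_A+n_B)^2 * (n_A+n_B-1)) = 8232/2548 = 3.2308.
        SD[R] = 1.7974.
Step 4: Continuity-corrected z = (R - 0.5 - E[R]) / SD[R] = (10 - 0.5 - 8.0000) / 1.7974 = 0.8345.
Step 5: Two-sided p-value via normal approximation = 2*(1 - Phi(|z|)) = 0.403986.
Step 6: alpha = 0.1. fail to reject H0.

R = 10, z = 0.8345, p = 0.403986, fail to reject H0.


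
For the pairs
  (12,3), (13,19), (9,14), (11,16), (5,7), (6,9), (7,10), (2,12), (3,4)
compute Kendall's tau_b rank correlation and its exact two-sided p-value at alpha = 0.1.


Step 1: Enumerate the 36 unordered pairs (i,j) with i<j and classify each by sign(x_j-x_i) * sign(y_j-y_i).
  (1,2):dx=+1,dy=+16->C; (1,3):dx=-3,dy=+11->D; (1,4):dx=-1,dy=+13->D; (1,5):dx=-7,dy=+4->D
  (1,6):dx=-6,dy=+6->D; (1,7):dx=-5,dy=+7->D; (1,8):dx=-10,dy=+9->D; (1,9):dx=-9,dy=+1->D
  (2,3):dx=-4,dy=-5->C; (2,4):dx=-2,dy=-3->C; (2,5):dx=-8,dy=-12->C; (2,6):dx=-7,dy=-10->C
  (2,7):dx=-6,dy=-9->C; (2,8):dx=-11,dy=-7->C; (2,9):dx=-10,dy=-15->C; (3,4):dx=+2,dy=+2->C
  (3,5):dx=-4,dy=-7->C; (3,6):dx=-3,dy=-5->C; (3,7):dx=-2,dy=-4->C; (3,8):dx=-7,dy=-2->C
  (3,9):dx=-6,dy=-10->C; (4,5):dx=-6,dy=-9->C; (4,6):dx=-5,dy=-7->C; (4,7):dx=-4,dy=-6->C
  (4,8):dx=-9,dy=-4->C; (4,9):dx=-8,dy=-12->C; (5,6):dx=+1,dy=+2->C; (5,7):dx=+2,dy=+3->C
  (5,8):dx=-3,dy=+5->D; (5,9):dx=-2,dy=-3->C; (6,7):dx=+1,dy=+1->C; (6,8):dx=-4,dy=+3->D
  (6,9):dx=-3,dy=-5->C; (7,8):dx=-5,dy=+2->D; (7,9):dx=-4,dy=-6->C; (8,9):dx=+1,dy=-8->D
Step 2: C = 25, D = 11, total pairs = 36.
Step 3: tau = (C - D)/(n(n-1)/2) = (25 - 11)/36 = 0.388889.
Step 4: Exact two-sided p-value (enumerate n! = 362880 permutations of y under H0): p = 0.180181.
Step 5: alpha = 0.1. fail to reject H0.

tau_b = 0.3889 (C=25, D=11), p = 0.180181, fail to reject H0.


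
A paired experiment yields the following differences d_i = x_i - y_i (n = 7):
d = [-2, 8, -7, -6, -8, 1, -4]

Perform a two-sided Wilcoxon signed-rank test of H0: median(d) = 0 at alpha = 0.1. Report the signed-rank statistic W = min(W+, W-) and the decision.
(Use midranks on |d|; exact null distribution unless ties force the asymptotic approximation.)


Step 1: Drop any zero differences (none here) and take |d_i|.
|d| = [2, 8, 7, 6, 8, 1, 4]
Step 2: Midrank |d_i| (ties get averaged ranks).
ranks: |2|->2, |8|->6.5, |7|->5, |6|->4, |8|->6.5, |1|->1, |4|->3
Step 3: Attach original signs; sum ranks with positive sign and with negative sign.
W+ = 6.5 + 1 = 7.5
W- = 2 + 5 + 4 + 6.5 + 3 = 20.5
(Check: W+ + W- = 28 should equal n(n+1)/2 = 28.)
Step 4: Test statistic W = min(W+, W-) = 7.5.
Step 5: Ties in |d|, so use the tie-corrected normal approximation.
        E[W] = n(n+1)/4 = 7*8/4 = 14.
        Tie groups: |d|=8 (t=2); sum(t^3 - t) = 6.
        Var[W] = n(n+1)(2n+1)/24 - sum(t^3-t)/48 = 840/24 - 6/48 = 34.875.
        z = (W - E[W]) / sqrt(Var[W]) = (7.5 - 14) / 5.9055 = -1.1007.
        Two-sided p = 2*Phi(z) = 0.271041.
Step 6: alpha = 0.1. fail to reject H0.

W+ = 7.5, W- = 20.5, W = min = 7.5, p = 0.271041, fail to reject H0.


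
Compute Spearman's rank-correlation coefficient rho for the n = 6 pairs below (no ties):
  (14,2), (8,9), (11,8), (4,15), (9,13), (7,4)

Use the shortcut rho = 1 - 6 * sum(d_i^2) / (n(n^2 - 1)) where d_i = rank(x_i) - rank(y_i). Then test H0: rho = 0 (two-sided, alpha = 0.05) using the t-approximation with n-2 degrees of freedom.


Step 1: Rank x and y separately (midranks; no ties here).
rank(x): 14->6, 8->3, 11->5, 4->1, 9->4, 7->2
rank(y): 2->1, 9->4, 8->3, 15->6, 13->5, 4->2
Step 2: d_i = R_x(i) - R_y(i); compute d_i^2.
  (6-1)^2=25, (3-4)^2=1, (5-3)^2=4, (1-6)^2=25, (4-5)^2=1, (2-2)^2=0
sum(d^2) = 56.
Step 3: rho = 1 - 6*56 / (6*(6^2 - 1)) = 1 - 336/210 = -0.600000.
Step 4: Under H0, t = rho * sqrt((n-2)/(1-rho^2)) = -1.5000 ~ t(4).
Step 5: Two-sided p-value from the t-distribution with 4 df = 0.208000.
Step 6: alpha = 0.05. fail to reject H0.

rho = -0.6000, p = 0.208000, fail to reject H0 at alpha = 0.05.


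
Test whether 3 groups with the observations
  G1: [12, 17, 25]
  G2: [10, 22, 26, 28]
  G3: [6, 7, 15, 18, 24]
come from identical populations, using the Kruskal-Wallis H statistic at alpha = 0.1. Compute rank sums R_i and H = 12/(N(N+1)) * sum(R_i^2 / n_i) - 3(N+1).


Step 1: Combine all N = 12 observations and assign midranks.
sorted (value, group, rank): (6,G3,1), (7,G3,2), (10,G2,3), (12,G1,4), (15,G3,5), (17,G1,6), (18,G3,7), (22,G2,8), (24,G3,9), (25,G1,10), (26,G2,11), (28,G2,12)
Step 2: Sum ranks within each group.
R_1 = 20 (n_1 = 3)
R_2 = 34 (n_2 = 4)
R_3 = 24 (n_3 = 5)
Step 3: H = 12/(N(N+1)) * sum(R_i^2/n_i) - 3(N+1)
     = 12/(12*13) * (20^2/3 + 34^2/4 + 24^2/5) - 3*13
     = 0.076923 * 537.533 - 39
     = 2.348718.
Step 4: No ties, so H is used without correction.
Step 5: Under H0, H ~ chi^2(2); p-value = 0.309017.
Step 6: alpha = 0.1. fail to reject H0.

H = 2.3487, df = 2, p = 0.309017, fail to reject H0.


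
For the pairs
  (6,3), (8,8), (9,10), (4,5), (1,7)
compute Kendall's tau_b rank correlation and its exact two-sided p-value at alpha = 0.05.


Step 1: Enumerate the 10 unordered pairs (i,j) with i<j and classify each by sign(x_j-x_i) * sign(y_j-y_i).
  (1,2):dx=+2,dy=+5->C; (1,3):dx=+3,dy=+7->C; (1,4):dx=-2,dy=+2->D; (1,5):dx=-5,dy=+4->D
  (2,3):dx=+1,dy=+2->C; (2,4):dx=-4,dy=-3->C; (2,5):dx=-7,dy=-1->C; (3,4):dx=-5,dy=-5->C
  (3,5):dx=-8,dy=-3->C; (4,5):dx=-3,dy=+2->D
Step 2: C = 7, D = 3, total pairs = 10.
Step 3: tau = (C - D)/(n(n-1)/2) = (7 - 3)/10 = 0.400000.
Step 4: Exact two-sided p-value (enumerate n! = 120 permutations of y under H0): p = 0.483333.
Step 5: alpha = 0.05. fail to reject H0.

tau_b = 0.4000 (C=7, D=3), p = 0.483333, fail to reject H0.


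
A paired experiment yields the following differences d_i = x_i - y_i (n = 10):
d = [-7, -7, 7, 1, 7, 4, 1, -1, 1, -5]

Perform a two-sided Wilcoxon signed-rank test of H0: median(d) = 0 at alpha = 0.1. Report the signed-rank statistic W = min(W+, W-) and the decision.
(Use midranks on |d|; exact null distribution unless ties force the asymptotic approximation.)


Step 1: Drop any zero differences (none here) and take |d_i|.
|d| = [7, 7, 7, 1, 7, 4, 1, 1, 1, 5]
Step 2: Midrank |d_i| (ties get averaged ranks).
ranks: |7|->8.5, |7|->8.5, |7|->8.5, |1|->2.5, |7|->8.5, |4|->5, |1|->2.5, |1|->2.5, |1|->2.5, |5|->6
Step 3: Attach original signs; sum ranks with positive sign and with negative sign.
W+ = 8.5 + 2.5 + 8.5 + 5 + 2.5 + 2.5 = 29.5
W- = 8.5 + 8.5 + 2.5 + 6 = 25.5
(Check: W+ + W- = 55 should equal n(n+1)/2 = 55.)
Step 4: Test statistic W = min(W+, W-) = 25.5.
Step 5: Ties in |d|, so use the tie-corrected normal approximation.
        E[W] = n(n+1)/4 = 10*11/4 = 27.5.
        Tie groups: |d|=1 (t=4), |d|=7 (t=4); sum(t^3 - t) = 120.
        Var[W] = n(n+1)(2n+1)/24 - sum(t^3-t)/48 = 2310/24 - 120/48 = 93.75.
        z = (W - E[W]) / sqrt(Var[W]) = (25.5 - 27.5) / 9.6825 = -0.2066.
        Two-sided p = 2*Phi(z) = 0.836354.
Step 6: alpha = 0.1. fail to reject H0.

W+ = 29.5, W- = 25.5, W = min = 25.5, p = 0.836354, fail to reject H0.


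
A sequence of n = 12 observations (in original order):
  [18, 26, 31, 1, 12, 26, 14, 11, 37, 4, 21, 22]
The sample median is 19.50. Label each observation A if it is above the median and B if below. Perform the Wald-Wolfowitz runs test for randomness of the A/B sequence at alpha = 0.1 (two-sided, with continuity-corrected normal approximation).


Step 1: Compute median = 19.50; label A = above, B = below.
Labels in order: BAABBABBABAA  (n_A = 6, n_B = 6)
Step 2: Count runs R = 8.
Step 3: Under H0 (random ordering), E[R] = 2*n_A*n_B/(n_A+n_B) + 1 = 2*6*6/12 + 1 = 7.0000.
        Var[R] = 2*n_A*n_B*(2*n_A*n_B - n_A - n_B) / ((n_A+n_B)^2 * (n_A+n_B-1)) = 4320/1584 = 2.7273.
        SD[R] = 1.6514.
Step 4: Continuity-corrected z = (R - 0.5 - E[R]) / SD[R] = (8 - 0.5 - 7.0000) / 1.6514 = 0.3028.
Step 5: Two-sided p-value via normal approximation = 2*(1 - Phi(|z|)) = 0.762069.
Step 6: alpha = 0.1. fail to reject H0.

R = 8, z = 0.3028, p = 0.762069, fail to reject H0.


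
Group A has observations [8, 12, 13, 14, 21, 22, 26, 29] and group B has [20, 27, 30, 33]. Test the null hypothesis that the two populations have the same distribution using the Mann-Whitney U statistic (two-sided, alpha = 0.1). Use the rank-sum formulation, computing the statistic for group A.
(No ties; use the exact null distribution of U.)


Step 1: Combine and sort all 12 observations; assign midranks.
sorted (value, group): (8,X), (12,X), (13,X), (14,X), (20,Y), (21,X), (22,X), (26,X), (27,Y), (29,X), (30,Y), (33,Y)
ranks: 8->1, 12->2, 13->3, 14->4, 20->5, 21->6, 22->7, 26->8, 27->9, 29->10, 30->11, 33->12
Step 2: Rank sum for X: R1 = 1 + 2 + 3 + 4 + 6 + 7 + 8 + 10 = 41.
Step 3: U_X = R1 - n1(n1+1)/2 = 41 - 8*9/2 = 41 - 36 = 5.
       U_Y = n1*n2 - U_X = 32 - 5 = 27.
Step 4: No ties, so the exact null distribution of U (based on enumerating the C(12,8) = 495 equally likely rank assignments) gives the two-sided p-value.
Step 5: p-value = 0.072727; compare to alpha = 0.1. reject H0.

U_X = 5, p = 0.072727, reject H0 at alpha = 0.1.


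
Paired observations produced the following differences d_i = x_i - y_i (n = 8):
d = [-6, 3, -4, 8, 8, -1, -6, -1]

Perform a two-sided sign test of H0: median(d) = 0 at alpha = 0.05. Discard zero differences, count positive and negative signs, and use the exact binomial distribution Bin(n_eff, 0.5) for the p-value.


Step 1: Discard zero differences. Original n = 8; n_eff = number of nonzero differences = 8.
Nonzero differences (with sign): -6, +3, -4, +8, +8, -1, -6, -1
Step 2: Count signs: positive = 3, negative = 5.
Step 3: Under H0: P(positive) = 0.5, so the number of positives S ~ Bin(8, 0.5).
Step 4: Two-sided exact p-value = sum of Bin(8,0.5) probabilities at or below the observed probability = 0.726562.
Step 5: alpha = 0.05. fail to reject H0.

n_eff = 8, pos = 3, neg = 5, p = 0.726562, fail to reject H0.


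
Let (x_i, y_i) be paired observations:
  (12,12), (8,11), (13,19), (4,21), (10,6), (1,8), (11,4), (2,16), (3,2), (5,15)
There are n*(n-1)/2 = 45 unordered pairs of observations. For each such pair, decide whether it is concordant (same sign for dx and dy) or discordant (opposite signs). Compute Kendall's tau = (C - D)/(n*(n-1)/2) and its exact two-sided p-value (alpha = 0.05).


Step 1: Enumerate the 45 unordered pairs (i,j) with i<j and classify each by sign(x_j-x_i) * sign(y_j-y_i).
  (1,2):dx=-4,dy=-1->C; (1,3):dx=+1,dy=+7->C; (1,4):dx=-8,dy=+9->D; (1,5):dx=-2,dy=-6->C
  (1,6):dx=-11,dy=-4->C; (1,7):dx=-1,dy=-8->C; (1,8):dx=-10,dy=+4->D; (1,9):dx=-9,dy=-10->C
  (1,10):dx=-7,dy=+3->D; (2,3):dx=+5,dy=+8->C; (2,4):dx=-4,dy=+10->D; (2,5):dx=+2,dy=-5->D
  (2,6):dx=-7,dy=-3->C; (2,7):dx=+3,dy=-7->D; (2,8):dx=-6,dy=+5->D; (2,9):dx=-5,dy=-9->C
  (2,10):dx=-3,dy=+4->D; (3,4):dx=-9,dy=+2->D; (3,5):dx=-3,dy=-13->C; (3,6):dx=-12,dy=-11->C
  (3,7):dx=-2,dy=-15->C; (3,8):dx=-11,dy=-3->C; (3,9):dx=-10,dy=-17->C; (3,10):dx=-8,dy=-4->C
  (4,5):dx=+6,dy=-15->D; (4,6):dx=-3,dy=-13->C; (4,7):dx=+7,dy=-17->D; (4,8):dx=-2,dy=-5->C
  (4,9):dx=-1,dy=-19->C; (4,10):dx=+1,dy=-6->D; (5,6):dx=-9,dy=+2->D; (5,7):dx=+1,dy=-2->D
  (5,8):dx=-8,dy=+10->D; (5,9):dx=-7,dy=-4->C; (5,10):dx=-5,dy=+9->D; (6,7):dx=+10,dy=-4->D
  (6,8):dx=+1,dy=+8->C; (6,9):dx=+2,dy=-6->D; (6,10):dx=+4,dy=+7->C; (7,8):dx=-9,dy=+12->D
  (7,9):dx=-8,dy=-2->C; (7,10):dx=-6,dy=+11->D; (8,9):dx=+1,dy=-14->D; (8,10):dx=+3,dy=-1->D
  (9,10):dx=+2,dy=+13->C
Step 2: C = 23, D = 22, total pairs = 45.
Step 3: tau = (C - D)/(n(n-1)/2) = (23 - 22)/45 = 0.022222.
Step 4: Exact two-sided p-value (enumerate n! = 3628800 permutations of y under H0): p = 1.000000.
Step 5: alpha = 0.05. fail to reject H0.

tau_b = 0.0222 (C=23, D=22), p = 1.000000, fail to reject H0.


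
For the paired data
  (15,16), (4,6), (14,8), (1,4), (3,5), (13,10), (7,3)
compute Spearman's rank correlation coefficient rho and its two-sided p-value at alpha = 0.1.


Step 1: Rank x and y separately (midranks; no ties here).
rank(x): 15->7, 4->3, 14->6, 1->1, 3->2, 13->5, 7->4
rank(y): 16->7, 6->4, 8->5, 4->2, 5->3, 10->6, 3->1
Step 2: d_i = R_x(i) - R_y(i); compute d_i^2.
  (7-7)^2=0, (3-4)^2=1, (6-5)^2=1, (1-2)^2=1, (2-3)^2=1, (5-6)^2=1, (4-1)^2=9
sum(d^2) = 14.
Step 3: rho = 1 - 6*14 / (7*(7^2 - 1)) = 1 - 84/336 = 0.750000.
Step 4: Under H0, t = rho * sqrt((n-2)/(1-rho^2)) = 2.5355 ~ t(5).
Step 5: Two-sided p-value from the t-distribution with 5 df = 0.052181.
Step 6: alpha = 0.1. reject H0.

rho = 0.7500, p = 0.052181, reject H0 at alpha = 0.1.


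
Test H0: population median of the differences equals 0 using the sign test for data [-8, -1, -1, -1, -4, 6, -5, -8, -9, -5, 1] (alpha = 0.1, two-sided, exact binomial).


Step 1: Discard zero differences. Original n = 11; n_eff = number of nonzero differences = 11.
Nonzero differences (with sign): -8, -1, -1, -1, -4, +6, -5, -8, -9, -5, +1
Step 2: Count signs: positive = 2, negative = 9.
Step 3: Under H0: P(positive) = 0.5, so the number of positives S ~ Bin(11, 0.5).
Step 4: Two-sided exact p-value = sum of Bin(11,0.5) probabilities at or below the observed probability = 0.065430.
Step 5: alpha = 0.1. reject H0.

n_eff = 11, pos = 2, neg = 9, p = 0.065430, reject H0.


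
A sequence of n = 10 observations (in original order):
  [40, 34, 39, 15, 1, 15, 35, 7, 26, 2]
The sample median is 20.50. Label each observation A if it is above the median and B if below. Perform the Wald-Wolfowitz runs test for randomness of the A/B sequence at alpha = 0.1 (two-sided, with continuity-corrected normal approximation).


Step 1: Compute median = 20.50; label A = above, B = below.
Labels in order: AAABBBABAB  (n_A = 5, n_B = 5)
Step 2: Count runs R = 6.
Step 3: Under H0 (random ordering), E[R] = 2*n_A*n_B/(n_A+n_B) + 1 = 2*5*5/10 + 1 = 6.0000.
        Var[R] = 2*n_A*n_B*(2*n_A*n_B - n_A - n_B) / ((n_A+n_B)^2 * (n_A+n_B-1)) = 2000/900 = 2.2222.
        SD[R] = 1.4907.
Step 4: R = E[R], so z = 0 with no continuity correction.
Step 5: Two-sided p-value via normal approximation = 2*(1 - Phi(|z|)) = 1.000000.
Step 6: alpha = 0.1. fail to reject H0.

R = 6, z = 0.0000, p = 1.000000, fail to reject H0.


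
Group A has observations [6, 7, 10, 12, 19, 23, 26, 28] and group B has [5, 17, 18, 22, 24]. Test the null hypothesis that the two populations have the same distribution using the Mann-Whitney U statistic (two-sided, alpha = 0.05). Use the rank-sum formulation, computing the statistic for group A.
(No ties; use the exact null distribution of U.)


Step 1: Combine and sort all 13 observations; assign midranks.
sorted (value, group): (5,Y), (6,X), (7,X), (10,X), (12,X), (17,Y), (18,Y), (19,X), (22,Y), (23,X), (24,Y), (26,X), (28,X)
ranks: 5->1, 6->2, 7->3, 10->4, 12->5, 17->6, 18->7, 19->8, 22->9, 23->10, 24->11, 26->12, 28->13
Step 2: Rank sum for X: R1 = 2 + 3 + 4 + 5 + 8 + 10 + 12 + 13 = 57.
Step 3: U_X = R1 - n1(n1+1)/2 = 57 - 8*9/2 = 57 - 36 = 21.
       U_Y = n1*n2 - U_X = 40 - 21 = 19.
Step 4: No ties, so the exact null distribution of U (based on enumerating the C(13,8) = 1287 equally likely rank assignments) gives the two-sided p-value.
Step 5: p-value = 0.943279; compare to alpha = 0.05. fail to reject H0.

U_X = 21, p = 0.943279, fail to reject H0 at alpha = 0.05.


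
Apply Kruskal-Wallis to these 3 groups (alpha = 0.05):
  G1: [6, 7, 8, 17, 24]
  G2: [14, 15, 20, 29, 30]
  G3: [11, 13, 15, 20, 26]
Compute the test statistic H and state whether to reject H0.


Step 1: Combine all N = 15 observations and assign midranks.
sorted (value, group, rank): (6,G1,1), (7,G1,2), (8,G1,3), (11,G3,4), (13,G3,5), (14,G2,6), (15,G2,7.5), (15,G3,7.5), (17,G1,9), (20,G2,10.5), (20,G3,10.5), (24,G1,12), (26,G3,13), (29,G2,14), (30,G2,15)
Step 2: Sum ranks within each group.
R_1 = 27 (n_1 = 5)
R_2 = 53 (n_2 = 5)
R_3 = 40 (n_3 = 5)
Step 3: H = 12/(N(N+1)) * sum(R_i^2/n_i) - 3(N+1)
     = 12/(15*16) * (27^2/5 + 53^2/5 + 40^2/5) - 3*16
     = 0.050000 * 1027.6 - 48
     = 3.380000.
Step 4: Ties present; correction factor C = 1 - 12/(15^3 - 15) = 0.996429. Corrected H = 3.380000 / 0.996429 = 3.392115.
Step 5: Under H0, H ~ chi^2(2); p-value = 0.183405.
Step 6: alpha = 0.05. fail to reject H0.

H = 3.3921, df = 2, p = 0.183405, fail to reject H0.


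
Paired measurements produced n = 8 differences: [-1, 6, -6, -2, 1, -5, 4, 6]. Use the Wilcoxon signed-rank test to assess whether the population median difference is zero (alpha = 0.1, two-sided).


Step 1: Drop any zero differences (none here) and take |d_i|.
|d| = [1, 6, 6, 2, 1, 5, 4, 6]
Step 2: Midrank |d_i| (ties get averaged ranks).
ranks: |1|->1.5, |6|->7, |6|->7, |2|->3, |1|->1.5, |5|->5, |4|->4, |6|->7
Step 3: Attach original signs; sum ranks with positive sign and with negative sign.
W+ = 7 + 1.5 + 4 + 7 = 19.5
W- = 1.5 + 7 + 3 + 5 = 16.5
(Check: W+ + W- = 36 should equal n(n+1)/2 = 36.)
Step 4: Test statistic W = min(W+, W-) = 16.5.
Step 5: Ties in |d|, so use the tie-corrected normal approximation.
        E[W] = n(n+1)/4 = 8*9/4 = 18.
        Tie groups: |d|=1 (t=2), |d|=6 (t=3); sum(t^3 - t) = 30.
        Var[W] = n(n+1)(2n+1)/24 - sum(t^3-t)/48 = 1224/24 - 30/48 = 50.375.
        z = (W - E[W]) / sqrt(Var[W]) = (16.5 - 18) / 7.0975 = -0.2113.
        Two-sided p = 2*Phi(z) = 0.832621.
Step 6: alpha = 0.1. fail to reject H0.

W+ = 19.5, W- = 16.5, W = min = 16.5, p = 0.832621, fail to reject H0.


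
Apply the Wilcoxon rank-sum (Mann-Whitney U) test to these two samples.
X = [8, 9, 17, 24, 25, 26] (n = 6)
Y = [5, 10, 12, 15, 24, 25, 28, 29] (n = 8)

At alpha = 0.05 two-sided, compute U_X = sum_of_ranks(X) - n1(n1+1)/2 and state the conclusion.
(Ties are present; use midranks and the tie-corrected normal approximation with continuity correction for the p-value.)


Step 1: Combine and sort all 14 observations; assign midranks.
sorted (value, group): (5,Y), (8,X), (9,X), (10,Y), (12,Y), (15,Y), (17,X), (24,X), (24,Y), (25,X), (25,Y), (26,X), (28,Y), (29,Y)
ranks: 5->1, 8->2, 9->3, 10->4, 12->5, 15->6, 17->7, 24->8.5, 24->8.5, 25->10.5, 25->10.5, 26->12, 28->13, 29->14
Step 2: Rank sum for X: R1 = 2 + 3 + 7 + 8.5 + 10.5 + 12 = 43.
Step 3: U_X = R1 - n1(n1+1)/2 = 43 - 6*7/2 = 43 - 21 = 22.
       U_Y = n1*n2 - U_X = 48 - 22 = 26.
Step 4: Ties are present, so use the tie-corrected normal approximation (with continuity correction) for the p-value.
Step 5: p-value = 0.846116; compare to alpha = 0.05. fail to reject H0.

U_X = 22, p = 0.846116, fail to reject H0 at alpha = 0.05.


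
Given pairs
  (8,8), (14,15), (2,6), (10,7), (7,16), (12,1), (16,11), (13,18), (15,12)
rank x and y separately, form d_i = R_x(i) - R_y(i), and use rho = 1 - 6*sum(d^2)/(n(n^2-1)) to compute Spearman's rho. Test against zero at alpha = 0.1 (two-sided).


Step 1: Rank x and y separately (midranks; no ties here).
rank(x): 8->3, 14->7, 2->1, 10->4, 7->2, 12->5, 16->9, 13->6, 15->8
rank(y): 8->4, 15->7, 6->2, 7->3, 16->8, 1->1, 11->5, 18->9, 12->6
Step 2: d_i = R_x(i) - R_y(i); compute d_i^2.
  (3-4)^2=1, (7-7)^2=0, (1-2)^2=1, (4-3)^2=1, (2-8)^2=36, (5-1)^2=16, (9-5)^2=16, (6-9)^2=9, (8-6)^2=4
sum(d^2) = 84.
Step 3: rho = 1 - 6*84 / (9*(9^2 - 1)) = 1 - 504/720 = 0.300000.
Step 4: Under H0, t = rho * sqrt((n-2)/(1-rho^2)) = 0.8321 ~ t(7).
Step 5: Two-sided p-value from the t-distribution with 7 df = 0.432845.
Step 6: alpha = 0.1. fail to reject H0.

rho = 0.3000, p = 0.432845, fail to reject H0 at alpha = 0.1.
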